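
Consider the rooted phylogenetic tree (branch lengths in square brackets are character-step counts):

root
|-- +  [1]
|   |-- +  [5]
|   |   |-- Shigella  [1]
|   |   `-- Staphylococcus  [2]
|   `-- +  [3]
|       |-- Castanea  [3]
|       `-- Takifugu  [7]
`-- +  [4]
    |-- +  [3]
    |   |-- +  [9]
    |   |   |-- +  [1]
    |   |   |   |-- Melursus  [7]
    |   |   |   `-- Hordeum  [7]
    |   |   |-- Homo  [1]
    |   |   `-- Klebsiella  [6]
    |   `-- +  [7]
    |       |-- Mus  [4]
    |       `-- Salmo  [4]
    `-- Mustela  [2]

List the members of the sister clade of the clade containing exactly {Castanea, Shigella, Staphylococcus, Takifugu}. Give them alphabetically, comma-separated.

Homo, Hordeum, Klebsiella, Melursus, Mus, Mustela, Salmo

The clade containing exactly {Castanea, Shigella, Staphylococcus, Takifugu} attaches directly to the root of the tree.
The other lineage descending from that same node — the sister group — is ((((Melursus,Hordeum),Homo,Klebsiella),(Mus,Salmo)),Mustela); its 7 tips in alphabetical order are the answer.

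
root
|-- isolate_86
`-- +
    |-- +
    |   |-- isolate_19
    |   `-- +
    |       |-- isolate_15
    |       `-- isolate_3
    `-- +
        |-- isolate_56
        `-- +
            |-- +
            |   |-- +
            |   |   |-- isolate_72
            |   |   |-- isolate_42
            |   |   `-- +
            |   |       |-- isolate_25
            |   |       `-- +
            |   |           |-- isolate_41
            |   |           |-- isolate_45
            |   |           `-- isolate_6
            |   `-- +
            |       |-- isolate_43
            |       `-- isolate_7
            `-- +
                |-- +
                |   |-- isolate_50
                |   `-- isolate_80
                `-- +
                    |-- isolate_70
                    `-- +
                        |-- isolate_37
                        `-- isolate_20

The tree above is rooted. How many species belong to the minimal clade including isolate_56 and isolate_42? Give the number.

The MRCA of isolate_56 and isolate_42 is the node subtending (isolate_56,(((isolate_72,isolate_42,(isolate_25,(isolate_41,isolate_45,isolate_6))),(isolate_43,isolate_7)),((isolate_50,isolate_80),(isolate_70,(isolate_37,isolate_20))))).
That clade contains 14 terminal taxa: isolate_20, isolate_25, isolate_37, isolate_41, isolate_42, isolate_43, isolate_45, isolate_50, isolate_56, isolate_6, isolate_7, isolate_70, isolate_72, isolate_80.

14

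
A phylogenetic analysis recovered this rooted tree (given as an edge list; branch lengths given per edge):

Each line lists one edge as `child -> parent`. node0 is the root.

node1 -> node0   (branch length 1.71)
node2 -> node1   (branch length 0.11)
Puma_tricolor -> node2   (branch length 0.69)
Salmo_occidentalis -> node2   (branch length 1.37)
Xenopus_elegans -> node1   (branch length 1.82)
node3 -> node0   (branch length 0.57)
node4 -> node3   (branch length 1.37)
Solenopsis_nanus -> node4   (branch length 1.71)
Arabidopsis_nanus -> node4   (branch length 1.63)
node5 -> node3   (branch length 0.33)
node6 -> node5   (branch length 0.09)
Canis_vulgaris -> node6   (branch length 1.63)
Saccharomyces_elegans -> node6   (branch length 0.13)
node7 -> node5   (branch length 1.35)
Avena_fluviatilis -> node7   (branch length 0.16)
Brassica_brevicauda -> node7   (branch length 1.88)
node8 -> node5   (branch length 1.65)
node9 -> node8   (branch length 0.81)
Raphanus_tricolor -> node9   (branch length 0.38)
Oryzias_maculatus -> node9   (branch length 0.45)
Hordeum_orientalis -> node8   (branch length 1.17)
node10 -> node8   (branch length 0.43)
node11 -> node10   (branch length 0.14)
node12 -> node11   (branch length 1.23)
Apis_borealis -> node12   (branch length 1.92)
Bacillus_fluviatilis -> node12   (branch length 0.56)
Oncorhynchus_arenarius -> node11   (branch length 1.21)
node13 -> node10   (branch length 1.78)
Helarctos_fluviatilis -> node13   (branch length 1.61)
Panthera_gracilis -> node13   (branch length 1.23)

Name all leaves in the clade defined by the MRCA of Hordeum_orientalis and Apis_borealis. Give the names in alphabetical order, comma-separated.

Apis_borealis, Bacillus_fluviatilis, Helarctos_fluviatilis, Hordeum_orientalis, Oncorhynchus_arenarius, Oryzias_maculatus, Panthera_gracilis, Raphanus_tricolor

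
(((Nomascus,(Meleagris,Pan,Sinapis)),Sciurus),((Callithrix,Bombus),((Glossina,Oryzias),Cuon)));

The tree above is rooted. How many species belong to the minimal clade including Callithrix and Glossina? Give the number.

The MRCA of Callithrix and Glossina is the node subtending ((Callithrix,Bombus),((Glossina,Oryzias),Cuon)).
That clade contains 5 terminal taxa: Bombus, Callithrix, Cuon, Glossina, Oryzias.

5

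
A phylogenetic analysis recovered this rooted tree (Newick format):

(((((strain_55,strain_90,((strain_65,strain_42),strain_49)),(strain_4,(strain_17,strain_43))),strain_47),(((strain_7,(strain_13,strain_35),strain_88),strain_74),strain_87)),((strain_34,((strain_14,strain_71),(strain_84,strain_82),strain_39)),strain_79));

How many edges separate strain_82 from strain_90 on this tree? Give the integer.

10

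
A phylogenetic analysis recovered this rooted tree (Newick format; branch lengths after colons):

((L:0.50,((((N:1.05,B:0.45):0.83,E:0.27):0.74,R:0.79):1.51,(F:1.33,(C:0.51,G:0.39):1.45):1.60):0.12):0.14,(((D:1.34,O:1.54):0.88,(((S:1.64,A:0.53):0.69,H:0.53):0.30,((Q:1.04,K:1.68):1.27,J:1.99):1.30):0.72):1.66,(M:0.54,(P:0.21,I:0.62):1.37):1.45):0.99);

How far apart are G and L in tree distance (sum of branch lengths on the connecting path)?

4.06

The path runs G → … → MRCA → … → L; the MRCA is the node subtending (L,((((N,B),E),R),(F,(C,G)))).
Branch lengths along that path: 0.39 + 1.45 + 1.60 + 0.12 + 0.50 = 4.06.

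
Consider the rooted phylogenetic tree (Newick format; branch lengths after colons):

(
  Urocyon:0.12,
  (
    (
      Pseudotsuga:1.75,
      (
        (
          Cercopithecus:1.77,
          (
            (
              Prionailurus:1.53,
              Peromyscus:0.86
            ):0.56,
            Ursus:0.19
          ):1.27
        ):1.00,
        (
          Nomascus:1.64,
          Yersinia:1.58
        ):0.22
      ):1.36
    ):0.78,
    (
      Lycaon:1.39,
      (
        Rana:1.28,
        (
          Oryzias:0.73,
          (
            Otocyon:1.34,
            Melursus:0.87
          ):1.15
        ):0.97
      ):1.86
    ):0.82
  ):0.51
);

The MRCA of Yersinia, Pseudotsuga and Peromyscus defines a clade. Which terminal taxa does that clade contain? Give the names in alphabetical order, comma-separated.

Tracing Yersinia: it sits inside (Nomascus,Yersinia).
Tracing Pseudotsuga: it sits inside (Pseudotsuga,((Cercopithecus,((Prionailurus,Peromyscus),Ursus)),(Nomascus,Yersinia))).
Tracing Peromyscus: it sits inside (Prionailurus,Peromyscus).
The smallest clade enclosing all 3 is (Pseudotsuga,((Cercopithecus,((Prionailurus,Peromyscus),Ursus)),(Nomascus,Yersinia))); the answer is its 7 terminal taxa in alphabetical order.

Cercopithecus, Nomascus, Peromyscus, Prionailurus, Pseudotsuga, Ursus, Yersinia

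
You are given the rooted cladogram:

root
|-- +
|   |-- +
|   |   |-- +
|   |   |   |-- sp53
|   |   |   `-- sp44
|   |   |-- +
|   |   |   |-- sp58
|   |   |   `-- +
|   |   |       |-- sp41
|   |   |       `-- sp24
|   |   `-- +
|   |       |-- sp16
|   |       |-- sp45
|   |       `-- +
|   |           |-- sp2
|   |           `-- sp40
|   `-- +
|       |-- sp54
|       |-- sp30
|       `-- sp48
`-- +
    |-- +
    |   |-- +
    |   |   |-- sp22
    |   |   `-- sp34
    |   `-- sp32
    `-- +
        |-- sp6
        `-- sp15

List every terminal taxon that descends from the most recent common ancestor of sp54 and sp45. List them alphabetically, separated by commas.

sp16, sp2, sp24, sp30, sp40, sp41, sp44, sp45, sp48, sp53, sp54, sp58

Tracing sp54: it sits inside (sp54,sp30,sp48).
Tracing sp45: it sits inside (sp16,sp45,(sp2,sp40)).
The smallest clade enclosing both is (((sp53,sp44),(sp58,(sp41,sp24)),(sp16,sp45,(sp2,sp40))),(sp54,sp30,sp48)); the answer is its 12 terminal taxa in alphabetical order.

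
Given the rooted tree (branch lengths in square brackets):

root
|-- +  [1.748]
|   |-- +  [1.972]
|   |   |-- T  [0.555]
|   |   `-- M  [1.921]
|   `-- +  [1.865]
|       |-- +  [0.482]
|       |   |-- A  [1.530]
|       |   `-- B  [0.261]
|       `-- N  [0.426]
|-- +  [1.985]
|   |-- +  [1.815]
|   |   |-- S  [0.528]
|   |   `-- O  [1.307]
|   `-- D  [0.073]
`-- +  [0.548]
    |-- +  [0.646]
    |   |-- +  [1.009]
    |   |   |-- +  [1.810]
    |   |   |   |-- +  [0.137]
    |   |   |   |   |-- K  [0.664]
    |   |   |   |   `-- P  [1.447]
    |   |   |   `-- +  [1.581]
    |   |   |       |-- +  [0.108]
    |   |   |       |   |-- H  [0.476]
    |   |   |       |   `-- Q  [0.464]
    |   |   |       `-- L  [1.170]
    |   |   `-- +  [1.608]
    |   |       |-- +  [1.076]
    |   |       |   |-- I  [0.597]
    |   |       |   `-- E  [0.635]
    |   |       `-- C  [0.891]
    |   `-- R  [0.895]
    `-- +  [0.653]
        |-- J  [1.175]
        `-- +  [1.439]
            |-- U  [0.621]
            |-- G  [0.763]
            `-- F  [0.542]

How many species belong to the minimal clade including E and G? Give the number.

13

The MRCA of E and G is the node subtending (((((K,P),((H,Q),L)),((I,E),C)),R),(J,(U,G,F))).
That clade contains 13 terminal taxa: C, E, F, G, H, I, J, K, L, P, Q, R, U.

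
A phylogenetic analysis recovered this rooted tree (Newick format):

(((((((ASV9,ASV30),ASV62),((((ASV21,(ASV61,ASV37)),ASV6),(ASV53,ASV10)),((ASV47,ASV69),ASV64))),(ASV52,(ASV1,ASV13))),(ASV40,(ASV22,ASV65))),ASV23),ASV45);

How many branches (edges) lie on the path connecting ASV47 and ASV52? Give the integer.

7

The MRCA of ASV47 and ASV52 is the node subtending ((((ASV9,ASV30),ASV62),((((ASV21,(ASV61,ASV37)),ASV6),(ASV53,ASV10)),((ASV47,ASV69),ASV64))),(ASV52,(ASV1,ASV13))).
From ASV47 up to that node: 5 branches. From ASV52 up to the same node: 2 branches. Total: 5 + 2 = 7.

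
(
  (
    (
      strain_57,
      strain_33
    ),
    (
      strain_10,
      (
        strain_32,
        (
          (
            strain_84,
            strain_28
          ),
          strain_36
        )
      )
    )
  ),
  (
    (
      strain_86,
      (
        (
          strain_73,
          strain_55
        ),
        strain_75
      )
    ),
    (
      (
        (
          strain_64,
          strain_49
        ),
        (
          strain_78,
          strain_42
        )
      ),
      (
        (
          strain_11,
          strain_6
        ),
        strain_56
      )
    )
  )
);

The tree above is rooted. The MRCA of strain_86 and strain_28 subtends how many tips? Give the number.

18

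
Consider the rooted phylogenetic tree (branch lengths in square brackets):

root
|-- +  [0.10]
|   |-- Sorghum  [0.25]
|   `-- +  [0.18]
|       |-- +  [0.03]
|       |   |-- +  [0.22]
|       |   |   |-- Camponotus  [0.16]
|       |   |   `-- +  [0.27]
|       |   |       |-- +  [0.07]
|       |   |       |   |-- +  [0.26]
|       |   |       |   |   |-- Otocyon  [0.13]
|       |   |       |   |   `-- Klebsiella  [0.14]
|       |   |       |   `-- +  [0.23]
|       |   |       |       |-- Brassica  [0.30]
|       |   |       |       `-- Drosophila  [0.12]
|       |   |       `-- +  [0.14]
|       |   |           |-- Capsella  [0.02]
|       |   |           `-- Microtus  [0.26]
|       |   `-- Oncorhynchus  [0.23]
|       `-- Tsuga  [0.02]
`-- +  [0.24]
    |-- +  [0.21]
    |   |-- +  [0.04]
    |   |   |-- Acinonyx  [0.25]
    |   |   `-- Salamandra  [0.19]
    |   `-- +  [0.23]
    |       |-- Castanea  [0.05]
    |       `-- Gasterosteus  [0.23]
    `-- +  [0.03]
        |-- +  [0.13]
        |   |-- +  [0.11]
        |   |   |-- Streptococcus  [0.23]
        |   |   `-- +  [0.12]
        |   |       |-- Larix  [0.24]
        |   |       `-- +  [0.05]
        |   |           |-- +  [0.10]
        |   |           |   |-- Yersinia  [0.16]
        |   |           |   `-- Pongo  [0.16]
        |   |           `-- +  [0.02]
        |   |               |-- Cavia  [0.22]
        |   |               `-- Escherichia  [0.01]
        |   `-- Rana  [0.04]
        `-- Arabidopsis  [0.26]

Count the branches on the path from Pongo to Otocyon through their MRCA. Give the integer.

16

The MRCA of Pongo and Otocyon is the root of the tree.
From Pongo up to that node: 8 branches. From Otocyon up to the same node: 8 branches. Total: 8 + 8 = 16.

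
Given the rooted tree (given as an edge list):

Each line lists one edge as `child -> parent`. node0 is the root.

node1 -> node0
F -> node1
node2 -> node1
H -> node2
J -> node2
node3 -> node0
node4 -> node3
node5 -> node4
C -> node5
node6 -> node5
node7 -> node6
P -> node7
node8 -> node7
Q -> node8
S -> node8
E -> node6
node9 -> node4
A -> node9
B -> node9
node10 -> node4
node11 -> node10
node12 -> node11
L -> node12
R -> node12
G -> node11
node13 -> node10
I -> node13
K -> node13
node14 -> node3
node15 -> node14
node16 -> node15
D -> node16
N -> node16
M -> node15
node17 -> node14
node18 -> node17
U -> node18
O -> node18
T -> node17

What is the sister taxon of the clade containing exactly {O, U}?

The clade containing exactly {O, U} attaches to the tree at the node subtending ((U,O),T).
The other lineage descending from that same node — the sister group — is the single tip T.

T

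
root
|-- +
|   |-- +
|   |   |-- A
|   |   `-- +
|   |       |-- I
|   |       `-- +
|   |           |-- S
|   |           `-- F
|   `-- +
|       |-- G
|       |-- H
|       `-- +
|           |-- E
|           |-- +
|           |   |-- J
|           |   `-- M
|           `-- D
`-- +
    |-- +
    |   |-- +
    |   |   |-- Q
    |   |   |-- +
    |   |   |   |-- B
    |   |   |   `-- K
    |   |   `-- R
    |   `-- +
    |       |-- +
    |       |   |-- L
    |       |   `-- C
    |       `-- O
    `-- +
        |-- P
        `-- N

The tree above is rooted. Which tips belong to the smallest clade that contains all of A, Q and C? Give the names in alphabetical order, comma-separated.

A, B, C, D, E, F, G, H, I, J, K, L, M, N, O, P, Q, R, S

Tracing A: it sits inside (A,(I,(S,F))).
Tracing Q: it sits inside (Q,(B,K),R).
Tracing C: it sits inside (L,C).
The smallest clade enclosing all 3 is the whole tree (their MRCA is the root), so the answer is all 19 tips in alphabetical order.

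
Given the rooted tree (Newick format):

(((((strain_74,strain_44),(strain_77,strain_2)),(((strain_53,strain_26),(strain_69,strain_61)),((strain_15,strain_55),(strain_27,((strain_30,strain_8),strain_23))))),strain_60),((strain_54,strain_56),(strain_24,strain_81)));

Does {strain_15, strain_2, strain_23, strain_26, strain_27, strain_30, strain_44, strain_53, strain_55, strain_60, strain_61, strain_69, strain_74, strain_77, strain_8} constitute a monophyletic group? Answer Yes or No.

The most recent common ancestor of these taxa subtends ((((strain_74,strain_44),(strain_77,strain_2)),(((strain_53,strain_26),(strain_69,strain_61)),((strain_15,strain_55),(strain_27,((strain_30,strain_8),strain_23))))),strain_60).
That clade has exactly 15 tips — every listed taxon and nothing else — so the group is monophyletic.

Yes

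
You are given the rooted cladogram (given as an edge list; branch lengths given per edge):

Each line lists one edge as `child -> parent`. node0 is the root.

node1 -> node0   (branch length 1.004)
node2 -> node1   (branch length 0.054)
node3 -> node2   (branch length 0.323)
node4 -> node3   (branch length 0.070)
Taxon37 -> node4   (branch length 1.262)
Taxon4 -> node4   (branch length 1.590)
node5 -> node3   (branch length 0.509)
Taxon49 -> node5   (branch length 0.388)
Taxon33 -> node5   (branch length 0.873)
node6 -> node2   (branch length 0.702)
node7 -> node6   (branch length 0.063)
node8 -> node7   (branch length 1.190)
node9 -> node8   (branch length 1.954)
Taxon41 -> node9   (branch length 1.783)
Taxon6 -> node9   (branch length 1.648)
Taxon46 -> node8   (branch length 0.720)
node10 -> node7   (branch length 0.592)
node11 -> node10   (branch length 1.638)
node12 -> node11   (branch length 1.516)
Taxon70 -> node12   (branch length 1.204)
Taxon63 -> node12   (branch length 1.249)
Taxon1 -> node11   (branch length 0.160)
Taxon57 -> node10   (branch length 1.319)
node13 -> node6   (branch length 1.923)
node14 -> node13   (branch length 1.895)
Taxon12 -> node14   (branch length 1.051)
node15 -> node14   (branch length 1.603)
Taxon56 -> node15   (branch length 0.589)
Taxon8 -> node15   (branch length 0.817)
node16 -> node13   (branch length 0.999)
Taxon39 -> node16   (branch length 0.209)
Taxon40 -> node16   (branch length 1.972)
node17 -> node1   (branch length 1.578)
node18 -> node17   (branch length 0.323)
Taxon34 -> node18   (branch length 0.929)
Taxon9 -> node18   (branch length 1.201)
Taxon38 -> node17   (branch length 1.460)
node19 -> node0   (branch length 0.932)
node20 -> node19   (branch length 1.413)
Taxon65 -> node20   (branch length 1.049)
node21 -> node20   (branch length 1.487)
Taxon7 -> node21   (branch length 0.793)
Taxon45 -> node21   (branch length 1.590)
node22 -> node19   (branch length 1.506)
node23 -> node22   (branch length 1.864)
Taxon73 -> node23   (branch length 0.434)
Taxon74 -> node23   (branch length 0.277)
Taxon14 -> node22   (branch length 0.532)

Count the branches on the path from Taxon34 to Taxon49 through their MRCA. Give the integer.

7

The MRCA of Taxon34 and Taxon49 is the node subtending ((((Taxon37,Taxon4),(Taxon49,Taxon33)),((((Taxon41,Taxon6),Taxon46),(((Taxon70,Taxon63),Taxon1),Taxon57)),((Taxon12,(Taxon56,Taxon8)),(Taxon39,Taxon40)))),((Taxon34,Taxon9),Taxon38)).
From Taxon34 up to that node: 3 branches. From Taxon49 up to the same node: 4 branches. Total: 3 + 4 = 7.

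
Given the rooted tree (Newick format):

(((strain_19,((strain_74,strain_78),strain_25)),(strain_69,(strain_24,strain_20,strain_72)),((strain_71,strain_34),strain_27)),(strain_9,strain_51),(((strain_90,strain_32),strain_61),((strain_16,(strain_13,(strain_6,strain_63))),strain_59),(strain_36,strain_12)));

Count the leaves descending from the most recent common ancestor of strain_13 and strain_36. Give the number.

The MRCA of strain_13 and strain_36 is the node subtending (((strain_90,strain_32),strain_61),((strain_16,(strain_13,(strain_6,strain_63))),strain_59),(strain_36,strain_12)).
That clade contains 10 terminal taxa: strain_12, strain_13, strain_16, strain_32, strain_36, strain_59, strain_6, strain_61, strain_63, strain_90.

10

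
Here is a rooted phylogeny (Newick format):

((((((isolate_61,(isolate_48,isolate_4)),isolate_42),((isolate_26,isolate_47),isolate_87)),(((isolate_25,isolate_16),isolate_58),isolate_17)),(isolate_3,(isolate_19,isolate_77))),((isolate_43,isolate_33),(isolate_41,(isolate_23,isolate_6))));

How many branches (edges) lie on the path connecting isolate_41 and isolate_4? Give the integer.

The MRCA of isolate_41 and isolate_4 is the root of the tree.
From isolate_41 up to that node: 3 branches. From isolate_4 up to the same node: 7 branches. Total: 3 + 7 = 10.

10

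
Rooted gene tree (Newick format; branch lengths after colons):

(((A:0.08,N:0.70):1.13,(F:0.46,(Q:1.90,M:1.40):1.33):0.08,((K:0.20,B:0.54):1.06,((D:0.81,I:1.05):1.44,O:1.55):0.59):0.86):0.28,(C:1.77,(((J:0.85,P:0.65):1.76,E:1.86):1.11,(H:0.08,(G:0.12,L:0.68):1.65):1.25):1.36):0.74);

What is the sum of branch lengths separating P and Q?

The path runs P → … → MRCA → … → Q; the MRCA is the root of the tree.
Branch lengths along that path: 0.65 + 1.76 + 1.11 + 1.36 + 0.74 + 0.28 + 0.08 + 1.33 + 1.90 = 9.21.

9.21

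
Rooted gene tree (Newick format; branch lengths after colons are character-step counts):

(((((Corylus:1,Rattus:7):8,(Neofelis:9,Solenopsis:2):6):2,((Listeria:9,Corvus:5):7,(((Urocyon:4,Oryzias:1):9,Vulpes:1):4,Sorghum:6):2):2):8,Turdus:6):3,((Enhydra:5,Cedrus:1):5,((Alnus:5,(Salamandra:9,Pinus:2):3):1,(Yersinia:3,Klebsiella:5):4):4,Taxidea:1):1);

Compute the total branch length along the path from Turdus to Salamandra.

The path runs Turdus → … → MRCA → … → Salamandra; the MRCA is the root of the tree.
Branch lengths along that path: 6 + 3 + 1 + 4 + 1 + 3 + 9 = 27.

27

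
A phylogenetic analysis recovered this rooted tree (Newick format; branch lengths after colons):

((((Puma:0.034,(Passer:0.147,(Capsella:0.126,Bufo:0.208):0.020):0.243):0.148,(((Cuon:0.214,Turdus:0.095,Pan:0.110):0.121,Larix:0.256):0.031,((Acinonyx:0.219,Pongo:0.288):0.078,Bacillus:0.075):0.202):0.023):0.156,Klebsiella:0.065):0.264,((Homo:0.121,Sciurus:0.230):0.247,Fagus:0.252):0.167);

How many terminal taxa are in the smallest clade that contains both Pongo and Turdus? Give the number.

7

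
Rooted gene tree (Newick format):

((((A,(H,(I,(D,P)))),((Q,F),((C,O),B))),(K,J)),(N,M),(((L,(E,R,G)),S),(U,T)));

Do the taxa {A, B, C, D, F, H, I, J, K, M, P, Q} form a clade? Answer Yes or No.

No

The MRCA of the listed taxa is the root, so the smallest clade containing them is the whole tree.
That clade also contains E, G, L, N, O, R, S, T, U, which are not in the proposed group, so the group is not monophyletic.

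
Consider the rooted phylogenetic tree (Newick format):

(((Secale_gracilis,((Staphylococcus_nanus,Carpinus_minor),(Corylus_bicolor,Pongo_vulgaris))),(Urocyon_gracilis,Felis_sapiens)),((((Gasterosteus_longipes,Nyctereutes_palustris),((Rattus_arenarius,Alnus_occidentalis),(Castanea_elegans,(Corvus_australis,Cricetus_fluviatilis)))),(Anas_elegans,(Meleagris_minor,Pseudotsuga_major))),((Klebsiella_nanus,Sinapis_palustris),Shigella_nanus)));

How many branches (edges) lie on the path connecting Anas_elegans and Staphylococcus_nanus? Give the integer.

9

The MRCA of Anas_elegans and Staphylococcus_nanus is the root of the tree.
From Anas_elegans up to that node: 4 branches. From Staphylococcus_nanus up to the same node: 5 branches. Total: 4 + 5 = 9.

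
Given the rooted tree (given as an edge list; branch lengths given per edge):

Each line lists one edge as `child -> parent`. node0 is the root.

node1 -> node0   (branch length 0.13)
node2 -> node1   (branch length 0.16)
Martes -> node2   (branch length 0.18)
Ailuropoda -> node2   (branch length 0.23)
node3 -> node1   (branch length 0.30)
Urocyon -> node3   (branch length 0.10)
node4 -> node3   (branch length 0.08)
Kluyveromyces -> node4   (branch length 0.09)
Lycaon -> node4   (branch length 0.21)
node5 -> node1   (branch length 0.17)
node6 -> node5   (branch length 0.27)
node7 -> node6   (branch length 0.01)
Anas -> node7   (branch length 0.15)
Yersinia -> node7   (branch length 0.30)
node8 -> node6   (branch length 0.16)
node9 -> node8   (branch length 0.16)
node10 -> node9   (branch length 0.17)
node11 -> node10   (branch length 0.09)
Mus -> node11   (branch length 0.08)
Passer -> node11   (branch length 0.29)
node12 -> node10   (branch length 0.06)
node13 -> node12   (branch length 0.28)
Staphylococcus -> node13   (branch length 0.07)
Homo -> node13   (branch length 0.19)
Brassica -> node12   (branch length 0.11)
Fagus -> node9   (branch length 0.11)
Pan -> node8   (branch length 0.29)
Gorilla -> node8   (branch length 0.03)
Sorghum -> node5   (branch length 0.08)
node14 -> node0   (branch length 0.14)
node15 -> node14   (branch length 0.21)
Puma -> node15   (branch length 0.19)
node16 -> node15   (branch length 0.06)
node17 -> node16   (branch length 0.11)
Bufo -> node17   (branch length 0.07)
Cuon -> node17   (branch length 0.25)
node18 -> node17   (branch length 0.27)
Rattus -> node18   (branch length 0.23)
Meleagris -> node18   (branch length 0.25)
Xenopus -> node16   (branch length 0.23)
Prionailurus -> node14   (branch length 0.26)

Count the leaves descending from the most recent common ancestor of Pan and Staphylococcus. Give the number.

8

The MRCA of Pan and Staphylococcus is the node subtending ((((Mus,Passer),((Staphylococcus,Homo),Brassica)),Fagus),Pan,Gorilla).
That clade contains 8 terminal taxa: Brassica, Fagus, Gorilla, Homo, Mus, Pan, Passer, Staphylococcus.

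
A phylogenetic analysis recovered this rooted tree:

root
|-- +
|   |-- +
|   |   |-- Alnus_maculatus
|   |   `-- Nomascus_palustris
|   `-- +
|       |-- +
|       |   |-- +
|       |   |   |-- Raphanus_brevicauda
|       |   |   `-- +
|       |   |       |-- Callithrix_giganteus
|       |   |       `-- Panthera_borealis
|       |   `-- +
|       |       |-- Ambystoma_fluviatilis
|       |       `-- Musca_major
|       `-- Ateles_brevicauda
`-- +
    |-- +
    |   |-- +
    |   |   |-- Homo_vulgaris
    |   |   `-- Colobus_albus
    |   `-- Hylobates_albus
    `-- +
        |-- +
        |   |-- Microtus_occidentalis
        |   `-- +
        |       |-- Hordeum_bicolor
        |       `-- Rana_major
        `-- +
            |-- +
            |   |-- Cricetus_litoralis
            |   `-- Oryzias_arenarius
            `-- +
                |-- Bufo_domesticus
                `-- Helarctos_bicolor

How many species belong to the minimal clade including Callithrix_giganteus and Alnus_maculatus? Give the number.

The MRCA of Callithrix_giganteus and Alnus_maculatus is the node subtending ((Alnus_maculatus,Nomascus_palustris),(((Raphanus_brevicauda,(Callithrix_giganteus,Panthera_borealis)),(Ambystoma_fluviatilis,Musca_major)),Ateles_brevicauda)).
That clade contains 8 terminal taxa: Alnus_maculatus, Ambystoma_fluviatilis, Ateles_brevicauda, Callithrix_giganteus, Musca_major, Nomascus_palustris, Panthera_borealis, Raphanus_brevicauda.

8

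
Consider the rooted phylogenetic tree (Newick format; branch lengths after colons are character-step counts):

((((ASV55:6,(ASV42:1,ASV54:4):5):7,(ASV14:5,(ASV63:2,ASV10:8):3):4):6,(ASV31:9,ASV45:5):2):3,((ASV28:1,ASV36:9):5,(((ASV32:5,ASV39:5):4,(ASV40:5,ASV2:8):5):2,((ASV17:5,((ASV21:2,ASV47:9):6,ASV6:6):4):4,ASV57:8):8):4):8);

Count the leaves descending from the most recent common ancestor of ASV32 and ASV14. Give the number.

19

The MRCA of ASV32 and ASV14 is the root, so the clade is the entire tree.
That clade contains 19 terminal taxa: ASV10, ASV14, ASV17, ASV2, ASV21, ASV28, ASV31, ASV32, ASV36, ASV39, ASV40, ASV42, ASV45, ASV47, ASV54, ASV55, ASV57, ASV6, ASV63.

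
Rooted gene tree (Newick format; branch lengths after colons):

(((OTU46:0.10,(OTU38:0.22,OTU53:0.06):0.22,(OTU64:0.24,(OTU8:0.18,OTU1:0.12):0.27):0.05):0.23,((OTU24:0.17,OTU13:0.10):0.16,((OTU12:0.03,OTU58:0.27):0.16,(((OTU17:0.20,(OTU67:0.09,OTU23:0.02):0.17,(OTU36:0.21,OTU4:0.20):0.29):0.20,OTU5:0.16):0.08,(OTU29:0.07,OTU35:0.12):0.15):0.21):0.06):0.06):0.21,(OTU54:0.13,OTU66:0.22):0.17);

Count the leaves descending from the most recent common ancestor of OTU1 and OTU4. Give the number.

18

The MRCA of OTU1 and OTU4 is the node subtending ((OTU46,(OTU38,OTU53),(OTU64,(OTU8,OTU1))),((OTU24,OTU13),((OTU12,OTU58),(((OTU17,(OTU67,OTU23),(OTU36,OTU4)),OTU5),(OTU29,OTU35))))).
That clade contains 18 terminal taxa: OTU1, OTU12, OTU13, OTU17, OTU23, OTU24, OTU29, OTU35, OTU36, OTU38, OTU4, OTU46, OTU5, OTU53, OTU58, OTU64, OTU67, OTU8.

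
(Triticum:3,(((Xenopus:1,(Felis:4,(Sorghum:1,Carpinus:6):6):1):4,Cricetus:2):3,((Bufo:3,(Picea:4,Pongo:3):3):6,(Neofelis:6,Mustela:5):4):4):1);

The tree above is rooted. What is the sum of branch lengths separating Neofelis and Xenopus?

The path runs Neofelis → … → MRCA → … → Xenopus; the MRCA is the node subtending (((Xenopus,(Felis,(Sorghum,Carpinus))),Cricetus),((Bufo,(Picea,Pongo)),(Neofelis,Mustela))).
Branch lengths along that path: 6 + 4 + 4 + 3 + 4 + 1 = 22.

22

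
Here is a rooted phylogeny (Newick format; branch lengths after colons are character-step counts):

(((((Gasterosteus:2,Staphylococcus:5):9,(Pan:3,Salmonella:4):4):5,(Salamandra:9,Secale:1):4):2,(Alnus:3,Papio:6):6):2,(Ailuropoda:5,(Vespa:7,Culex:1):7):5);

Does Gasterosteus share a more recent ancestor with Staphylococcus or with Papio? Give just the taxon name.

The MRCA of Gasterosteus and Staphylococcus subtends (Gasterosteus,Staphylococcus) (2 taxa).
The MRCA of Gasterosteus and Papio subtends ((((Gasterosteus,Staphylococcus),(Pan,Salmonella)),(Salamandra,Secale)),(Alnus,Papio)) (8 taxa).
The first is nested inside the second, so Gasterosteus shares a more recent common ancestor with Staphylococcus.

Staphylococcus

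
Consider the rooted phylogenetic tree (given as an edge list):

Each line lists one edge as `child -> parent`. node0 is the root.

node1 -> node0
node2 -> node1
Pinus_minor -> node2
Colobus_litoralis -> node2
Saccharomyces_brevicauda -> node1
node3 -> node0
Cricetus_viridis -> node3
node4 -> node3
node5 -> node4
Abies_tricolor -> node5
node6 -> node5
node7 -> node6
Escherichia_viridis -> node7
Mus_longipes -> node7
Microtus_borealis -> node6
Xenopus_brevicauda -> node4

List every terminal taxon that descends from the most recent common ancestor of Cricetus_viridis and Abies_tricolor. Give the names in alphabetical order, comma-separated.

Abies_tricolor, Cricetus_viridis, Escherichia_viridis, Microtus_borealis, Mus_longipes, Xenopus_brevicauda

Tracing Cricetus_viridis: it sits inside (Cricetus_viridis,((Abies_tricolor,((Escherichia_viridis,Mus_longipes),Microtus_borealis)),Xenopus_brevicauda)).
Tracing Abies_tricolor: it sits inside (Abies_tricolor,((Escherichia_viridis,Mus_longipes),Microtus_borealis)).
The smallest clade enclosing both is (Cricetus_viridis,((Abies_tricolor,((Escherichia_viridis,Mus_longipes),Microtus_borealis)),Xenopus_brevicauda)); the answer is its 6 terminal taxa in alphabetical order.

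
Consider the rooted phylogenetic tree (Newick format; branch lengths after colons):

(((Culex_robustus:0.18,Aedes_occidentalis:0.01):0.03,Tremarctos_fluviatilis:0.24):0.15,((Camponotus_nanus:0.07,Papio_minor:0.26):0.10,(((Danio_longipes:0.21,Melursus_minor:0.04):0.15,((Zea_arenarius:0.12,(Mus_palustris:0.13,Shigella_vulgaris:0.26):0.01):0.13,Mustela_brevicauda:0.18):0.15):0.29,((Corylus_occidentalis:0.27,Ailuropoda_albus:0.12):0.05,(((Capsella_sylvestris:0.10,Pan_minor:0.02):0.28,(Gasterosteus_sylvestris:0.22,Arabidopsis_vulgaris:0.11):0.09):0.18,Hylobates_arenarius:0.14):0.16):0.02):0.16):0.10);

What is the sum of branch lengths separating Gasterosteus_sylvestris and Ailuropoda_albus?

The path runs Gasterosteus_sylvestris → … → MRCA → … → Ailuropoda_albus; the MRCA is the node subtending ((Corylus_occidentalis,Ailuropoda_albus),(((Capsella_sylvestris,Pan_minor),(Gasterosteus_sylvestris,Arabidopsis_vulgaris)),Hylobates_arenarius)).
Branch lengths along that path: 0.22 + 0.09 + 0.18 + 0.16 + 0.05 + 0.12 = 0.82.

0.82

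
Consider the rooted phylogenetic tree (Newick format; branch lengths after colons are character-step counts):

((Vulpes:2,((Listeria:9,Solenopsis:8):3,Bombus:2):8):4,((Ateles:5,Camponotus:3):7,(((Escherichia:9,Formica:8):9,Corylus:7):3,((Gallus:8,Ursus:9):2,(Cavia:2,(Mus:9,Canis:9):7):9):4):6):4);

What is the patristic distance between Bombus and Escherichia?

45

The path runs Bombus → … → MRCA → … → Escherichia; the MRCA is the root of the tree.
Branch lengths along that path: 2 + 8 + 4 + 4 + 6 + 3 + 9 + 9 = 45.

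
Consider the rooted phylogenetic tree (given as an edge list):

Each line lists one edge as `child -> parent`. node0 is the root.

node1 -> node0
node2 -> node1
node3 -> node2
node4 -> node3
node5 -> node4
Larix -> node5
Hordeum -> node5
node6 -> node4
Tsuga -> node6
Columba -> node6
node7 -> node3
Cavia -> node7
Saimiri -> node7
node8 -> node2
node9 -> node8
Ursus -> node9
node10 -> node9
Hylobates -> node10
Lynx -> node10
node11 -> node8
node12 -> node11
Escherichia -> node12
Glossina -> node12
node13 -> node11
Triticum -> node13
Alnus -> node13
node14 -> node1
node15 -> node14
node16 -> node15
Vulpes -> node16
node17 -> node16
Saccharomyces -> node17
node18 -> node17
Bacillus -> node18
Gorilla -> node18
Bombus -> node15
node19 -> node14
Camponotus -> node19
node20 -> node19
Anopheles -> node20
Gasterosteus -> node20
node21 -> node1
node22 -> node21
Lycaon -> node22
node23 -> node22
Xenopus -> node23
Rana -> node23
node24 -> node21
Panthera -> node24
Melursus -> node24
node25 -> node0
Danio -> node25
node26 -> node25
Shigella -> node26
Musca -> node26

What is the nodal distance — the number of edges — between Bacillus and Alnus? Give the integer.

The MRCA of Bacillus and Alnus is the node subtending (((((Larix,Hordeum),(Tsuga,Columba)),(Cavia,Saimiri)),((Ursus,(Hylobates,Lynx)),((Escherichia,Glossina),(Triticum,Alnus)))),(((Vulpes,(Saccharomyces,(Bacillus,Gorilla))),Bombus),(Camponotus,(Anopheles,Gasterosteus))),((Lycaon,(Xenopus,Rana)),(Panthera,Melursus))).
From Bacillus up to that node: 6 branches. From Alnus up to the same node: 5 branches. Total: 6 + 5 = 11.

11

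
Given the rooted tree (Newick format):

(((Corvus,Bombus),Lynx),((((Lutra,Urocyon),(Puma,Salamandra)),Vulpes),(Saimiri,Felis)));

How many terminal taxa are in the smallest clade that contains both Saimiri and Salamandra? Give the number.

The MRCA of Saimiri and Salamandra is the node subtending ((((Lutra,Urocyon),(Puma,Salamandra)),Vulpes),(Saimiri,Felis)).
That clade contains 7 terminal taxa: Felis, Lutra, Puma, Saimiri, Salamandra, Urocyon, Vulpes.

7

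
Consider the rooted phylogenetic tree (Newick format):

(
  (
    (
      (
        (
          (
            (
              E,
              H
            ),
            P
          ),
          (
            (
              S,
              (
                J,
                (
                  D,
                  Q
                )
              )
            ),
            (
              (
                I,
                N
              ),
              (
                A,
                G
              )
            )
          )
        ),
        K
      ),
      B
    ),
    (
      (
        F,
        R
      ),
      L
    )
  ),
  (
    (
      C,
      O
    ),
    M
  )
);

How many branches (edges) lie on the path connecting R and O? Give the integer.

7

The MRCA of R and O is the root of the tree.
From R up to that node: 4 branches. From O up to the same node: 3 branches. Total: 4 + 3 = 7.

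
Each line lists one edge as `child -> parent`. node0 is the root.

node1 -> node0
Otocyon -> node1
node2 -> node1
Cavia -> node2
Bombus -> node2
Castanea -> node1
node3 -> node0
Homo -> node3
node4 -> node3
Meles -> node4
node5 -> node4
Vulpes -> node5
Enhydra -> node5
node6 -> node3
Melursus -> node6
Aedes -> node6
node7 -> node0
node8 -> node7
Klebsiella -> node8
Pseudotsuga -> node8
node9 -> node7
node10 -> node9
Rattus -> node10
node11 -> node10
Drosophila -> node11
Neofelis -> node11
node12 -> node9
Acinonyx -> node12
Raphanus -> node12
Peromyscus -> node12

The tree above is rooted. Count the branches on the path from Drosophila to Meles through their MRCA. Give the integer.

8

The MRCA of Drosophila and Meles is the root of the tree.
From Drosophila up to that node: 5 branches. From Meles up to the same node: 3 branches. Total: 5 + 3 = 8.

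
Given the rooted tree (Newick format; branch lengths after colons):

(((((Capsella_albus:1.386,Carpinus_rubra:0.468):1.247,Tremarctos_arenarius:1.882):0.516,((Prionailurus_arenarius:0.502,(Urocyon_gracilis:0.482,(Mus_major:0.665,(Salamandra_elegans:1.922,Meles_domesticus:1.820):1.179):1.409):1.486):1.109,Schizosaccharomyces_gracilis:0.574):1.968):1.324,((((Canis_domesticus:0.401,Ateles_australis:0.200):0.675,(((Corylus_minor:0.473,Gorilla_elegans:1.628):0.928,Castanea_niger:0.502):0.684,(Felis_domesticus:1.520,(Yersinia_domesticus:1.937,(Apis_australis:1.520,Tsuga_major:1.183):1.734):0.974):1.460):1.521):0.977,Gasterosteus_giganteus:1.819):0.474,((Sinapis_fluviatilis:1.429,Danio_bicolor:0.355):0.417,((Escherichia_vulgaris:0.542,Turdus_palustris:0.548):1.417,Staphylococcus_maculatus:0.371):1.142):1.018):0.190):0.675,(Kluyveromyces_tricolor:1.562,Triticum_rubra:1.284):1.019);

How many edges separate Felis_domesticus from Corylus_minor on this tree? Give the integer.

5

The MRCA of Felis_domesticus and Corylus_minor is the node subtending (((Corylus_minor,Gorilla_elegans),Castanea_niger),(Felis_domesticus,(Yersinia_domesticus,(Apis_australis,Tsuga_major)))).
From Felis_domesticus up to that node: 2 branches. From Corylus_minor up to the same node: 3 branches. Total: 2 + 3 = 5.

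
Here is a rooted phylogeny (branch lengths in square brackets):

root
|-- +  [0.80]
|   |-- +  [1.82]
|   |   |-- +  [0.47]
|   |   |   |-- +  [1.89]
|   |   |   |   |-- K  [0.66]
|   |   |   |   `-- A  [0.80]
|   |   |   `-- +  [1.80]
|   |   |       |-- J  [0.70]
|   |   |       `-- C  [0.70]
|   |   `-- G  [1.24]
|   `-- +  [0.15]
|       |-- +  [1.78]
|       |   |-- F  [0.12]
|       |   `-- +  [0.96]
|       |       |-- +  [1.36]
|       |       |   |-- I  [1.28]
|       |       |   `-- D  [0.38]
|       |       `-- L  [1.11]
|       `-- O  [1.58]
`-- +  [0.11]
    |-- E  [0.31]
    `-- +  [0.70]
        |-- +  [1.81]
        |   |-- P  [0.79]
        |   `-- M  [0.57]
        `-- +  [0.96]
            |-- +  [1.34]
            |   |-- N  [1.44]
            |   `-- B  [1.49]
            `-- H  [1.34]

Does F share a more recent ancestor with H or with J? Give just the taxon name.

J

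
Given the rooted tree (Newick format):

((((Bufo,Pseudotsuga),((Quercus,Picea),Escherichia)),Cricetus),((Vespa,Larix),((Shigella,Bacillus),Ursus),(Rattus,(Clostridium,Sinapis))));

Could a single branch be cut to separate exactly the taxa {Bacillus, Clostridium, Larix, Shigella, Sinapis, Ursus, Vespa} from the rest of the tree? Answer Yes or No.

No

The MRCA of the listed taxa subtends ((Vespa,Larix),((Shigella,Bacillus),Ursus),(Rattus,(Clostridium,Sinapis))).
That clade also contains Rattus, which is not in the proposed group, so the group is not monophyletic.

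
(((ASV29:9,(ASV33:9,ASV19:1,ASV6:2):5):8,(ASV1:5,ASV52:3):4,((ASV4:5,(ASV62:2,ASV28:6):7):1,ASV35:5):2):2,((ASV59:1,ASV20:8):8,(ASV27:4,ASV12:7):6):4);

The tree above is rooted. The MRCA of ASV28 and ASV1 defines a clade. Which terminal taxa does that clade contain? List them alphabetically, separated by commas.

ASV1, ASV19, ASV28, ASV29, ASV33, ASV35, ASV4, ASV52, ASV6, ASV62

Tracing ASV28: it sits inside (ASV62,ASV28).
Tracing ASV1: it sits inside (ASV1,ASV52).
The smallest clade enclosing both is ((ASV29,(ASV33,ASV19,ASV6)),(ASV1,ASV52),((ASV4,(ASV62,ASV28)),ASV35)); the answer is its 10 terminal taxa in alphabetical order.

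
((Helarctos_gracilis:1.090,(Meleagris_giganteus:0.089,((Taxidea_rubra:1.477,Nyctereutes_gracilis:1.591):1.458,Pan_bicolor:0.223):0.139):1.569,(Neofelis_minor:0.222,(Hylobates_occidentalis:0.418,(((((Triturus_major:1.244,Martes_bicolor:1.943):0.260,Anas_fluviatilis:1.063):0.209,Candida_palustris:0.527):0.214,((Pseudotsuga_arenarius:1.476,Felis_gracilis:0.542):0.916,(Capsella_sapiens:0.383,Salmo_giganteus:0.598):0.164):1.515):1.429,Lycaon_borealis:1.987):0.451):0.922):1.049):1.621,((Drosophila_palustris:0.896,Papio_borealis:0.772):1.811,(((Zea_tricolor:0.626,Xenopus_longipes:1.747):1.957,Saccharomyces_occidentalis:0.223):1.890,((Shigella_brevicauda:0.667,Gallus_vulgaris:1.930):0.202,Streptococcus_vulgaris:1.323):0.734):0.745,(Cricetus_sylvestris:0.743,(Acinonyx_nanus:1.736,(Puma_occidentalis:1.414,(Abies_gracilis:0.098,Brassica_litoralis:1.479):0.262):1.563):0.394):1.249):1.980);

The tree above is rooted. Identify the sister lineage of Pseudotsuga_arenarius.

Felis_gracilis

Pseudotsuga_arenarius attaches to the tree at the node subtending (Pseudotsuga_arenarius,Felis_gracilis).
The other lineage descending from that same node — the sister group — is the single tip Felis_gracilis.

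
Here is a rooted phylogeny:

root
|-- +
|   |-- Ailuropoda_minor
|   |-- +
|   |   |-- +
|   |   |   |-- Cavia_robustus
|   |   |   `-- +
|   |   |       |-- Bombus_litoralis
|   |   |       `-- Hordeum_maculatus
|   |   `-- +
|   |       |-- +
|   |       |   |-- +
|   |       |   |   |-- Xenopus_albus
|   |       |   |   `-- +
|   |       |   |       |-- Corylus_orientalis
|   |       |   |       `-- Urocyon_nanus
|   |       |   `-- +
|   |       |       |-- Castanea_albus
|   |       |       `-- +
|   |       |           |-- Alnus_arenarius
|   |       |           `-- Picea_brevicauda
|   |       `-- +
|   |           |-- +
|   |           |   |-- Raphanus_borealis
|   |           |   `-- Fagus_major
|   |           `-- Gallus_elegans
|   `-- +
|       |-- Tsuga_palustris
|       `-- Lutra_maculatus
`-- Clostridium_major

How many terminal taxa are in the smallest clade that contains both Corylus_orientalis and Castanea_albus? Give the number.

The MRCA of Corylus_orientalis and Castanea_albus is the node subtending ((Xenopus_albus,(Corylus_orientalis,Urocyon_nanus)),(Castanea_albus,(Alnus_arenarius,Picea_brevicauda))).
That clade contains 6 terminal taxa: Alnus_arenarius, Castanea_albus, Corylus_orientalis, Picea_brevicauda, Urocyon_nanus, Xenopus_albus.

6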